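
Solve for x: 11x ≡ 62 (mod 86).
x ≡ 76 (mod 86)

gcd(11, 86) = 1, which divides 62, so solutions exist.
Find 11^(-1) mod 86 by the extended Euclidean algorithm:
86 = 7 × 11 + 9  ⟹  9 = (1)·86 + (-7)·11
11 = 1 × 9 + 2  ⟹  2 = (-1)·86 + (8)·11
9 = 4 × 2 + 1  ⟹  1 = (5)·86 + (-39)·11
So (-39)·11 ≡ 1 (mod 86), i.e. 11^(-1) ≡ -39 ≡ 47 (mod 86).
x ≡ 47 × 62 = 2914 ≡ 76 (mod 86).
Check: 11 × 76 = 836 ≡ 62 (mod 86).
Unique solution: x ≡ 76 (mod 86)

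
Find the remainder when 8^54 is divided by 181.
139

Repeated squaring. Binary of 54 = 110110.
8^1 ≡ 8 (mod 181); 8^2 ≡ 64 (mod 181); 8^4 ≡ 114 (mod 181); 8^8 ≡ 145 (mod 181); 8^16 ≡ 29 (mod 181); 8^32 ≡ 117 (mod 181)
8^54 = 8^2 × 8^4 × 8^16 × 8^32 ≡ 139 (mod 181)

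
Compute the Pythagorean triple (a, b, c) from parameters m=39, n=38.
(77, 2964, 2965)

Euclid's formula: a = m² - n², b = 2mn, c = m² + n²
m = 39, n = 38
a = 39² - 38² = 1521 - 1444 = 77
b = 2 × 39 × 38 = 2964
c = 39² + 38² = 1521 + 1444 = 2965
Verification: 77² + 2964² = 5929 + 8785296 = 8791225 = 2965² ✓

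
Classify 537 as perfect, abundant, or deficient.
deficient

Proper divisors of 537: sum = 1 + 3 + 179 = 183
Since 183 < 537, 537 is deficient.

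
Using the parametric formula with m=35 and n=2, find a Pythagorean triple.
(1221, 140, 1229)

Euclid's formula: a = m² - n², b = 2mn, c = m² + n²
m = 35, n = 2
a = 35² - 2² = 1225 - 4 = 1221
b = 2 × 35 × 2 = 140
c = 35² + 2² = 1225 + 4 = 1229
Verification: 1221² + 140² = 1490841 + 19600 = 1510441 = 1229² ✓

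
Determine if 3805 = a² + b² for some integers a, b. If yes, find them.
18² + 59² (a=18, b=59)

Factorization: 3805 = 5 × 761
By Fermat: n is sum of two squares iff every prime p ≡ 3 (mod 4) appears to even power.
All primes ≡ 3 (mod 4) appear to even power.
Search a = 0, 1, 2, … for 3805 - a² a perfect square: first hit at a = 18: 3805 - 324 = 3481 = 59².
3805 = 18² + 59² = 324 + 3481 ✓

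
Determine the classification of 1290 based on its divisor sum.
abundant

Proper divisors of 1290: sum = 1 + 2 + 3 + 5 + 6 + 10 + 15 + 30 + 43 + 86 + 129 + 215 + 258 + 430 + 645 = 1878
Since 1878 > 1290, 1290 is abundant.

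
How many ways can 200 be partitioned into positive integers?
3972999029388

p(n) counts ways to write n as a sum of positive integers (order ignored).
Euler's pentagonal recurrence: p(k) = p(k-1) + p(k-2) - p(k-5) - p(k-7) + p(k-12) + p(k-15) - ... (offsets j(3j∓1)/2, signs ++--, p(0)=1, p(<0)=0).
DP table for k = 0..199: p(0)=1, p(1)=1, p(2)=2, p(3)=3, p(4)=5, p(5)=7, p(6)=11, p(7)=15, p(8)=22, p(9)=30, p(10)=42, p(11)=56, p(12)=77, p(13)=101, p(14)=135, p(15)=176, p(16)=231, p(17)=297, p(18)=385, p(19)=490, p(20)=627, p(21)=792, p(22)=1002, p(23)=1255, p(24)=1575, p(25)=1958, p(26)=2436, p(27)=3010, p(28)=3718, p(29)=4565, p(30)=5604, p(31)=6842, p(32)=8349, p(33)=10143, p(34)=12310, p(35)=14883, p(36)=17977, p(37)=21637, p(38)=26015, p(39)=31185, p(40)=37338, p(41)=44583, p(42)=53174, p(43)=63261, p(44)=75175, p(45)=89134, p(46)=105558, p(47)=124754, p(48)=147273, p(49)=173525, p(50)=204226, p(51)=239943, p(52)=281589, p(53)=329931, p(54)=386155, p(55)=451276, p(56)=526823, p(57)=614154, p(58)=715220, p(59)=831820, p(60)=966467, p(61)=1121505, p(62)=1300156, p(63)=1505499, p(64)=1741630, p(65)=2012558, p(66)=2323520, p(67)=2679689, p(68)=3087735, p(69)=3554345, p(70)=4087968, p(71)=4697205, p(72)=5392783, p(73)=6185689, p(74)=7089500, p(75)=8118264, p(76)=9289091, p(77)=10619863, p(78)=12132164, p(79)=13848650, p(80)=15796476, p(81)=18004327, p(82)=20506255, p(83)=23338469, p(84)=26543660, p(85)=30167357, p(86)=34262962, p(87)=38887673, p(88)=44108109, p(89)=49995925, p(90)=56634173, p(91)=64112359, p(92)=72533807, p(93)=82010177, p(94)=92669720, p(95)=104651419, p(96)=118114304, p(97)=133230930, p(98)=150198136, p(99)=169229875, p(100)=190569292, p(101)=214481126, p(102)=241265379, p(103)=271248950, p(104)=304801365, p(105)=342325709, p(106)=384276336, p(107)=431149389, p(108)=483502844, p(109)=541946240, p(110)=607163746, p(111)=679903203, p(112)=761002156, p(113)=851376628, p(114)=952050665, p(115)=1064144451, p(116)=1188908248, p(117)=1327710076, p(118)=1482074143, p(119)=1653668665, p(120)=1844349560, p(121)=2056148051, p(122)=2291320912, p(123)=2552338241, p(124)=2841940500, p(125)=3163127352, p(126)=3519222692, p(127)=3913864295, p(128)=4351078600, p(129)=4835271870, p(130)=5371315400, p(131)=5964539504, p(132)=6620830889, p(133)=7346629512, p(134)=8149040695, p(135)=9035836076, p(136)=10015581680, p(137)=11097645016, p(138)=12292341831, p(139)=13610949895, p(140)=15065878135, p(141)=16670689208, p(142)=18440293320, p(143)=20390982757, p(144)=22540654445, p(145)=24908858009, p(146)=27517052599, p(147)=30388671978, p(148)=33549419497, p(149)=37027355200, p(150)=40853235313, p(151)=45060624582, p(152)=49686288421, p(153)=54770336324, p(154)=60356673280, p(155)=66493182097, p(156)=73232243759, p(157)=80630964769, p(158)=88751778802, p(159)=97662728555, p(160)=107438159466, p(161)=118159068427, p(162)=129913904637, p(163)=142798995930, p(164)=156919475295, p(165)=172389800255, p(166)=189334822579, p(167)=207890420102, p(168)=228204732751, p(169)=250438925115, p(170)=274768617130, p(171)=301384802048, p(172)=330495499613, p(173)=362326859895, p(174)=397125074750, p(175)=435157697830, p(176)=476715857290, p(177)=522115831195, p(178)=571701605655, p(179)=625846753120, p(180)=684957390936, p(181)=749474411781, p(182)=819876908323, p(183)=896684817527, p(184)=980462880430, p(185)=1071823774337, p(186)=1171432692373, p(187)=1280011042268, p(188)=1398341745571, p(189)=1527273599625, p(190)=1667727404093, p(191)=1820701100652, p(192)=1987276856363, p(193)=2168627105469, p(194)=2366022741845, p(195)=2580840212973, p(196)=2814570987591, p(197)=3068829878530, p(198)=3345365983698, p(199)=3646072432125.
Final step: p(200) = p(199) + p(198) - p(195) - p(193) + p(188) + p(185) - p(178) - p(174) + p(165) + p(160) - p(149) - p(143) + p(130) + p(123) - p(108) - p(100) + p(83) + p(74) - p(55) - p(45) + p(24) + p(13)
= 3646072432125 + 3345365983698 - 2580840212973 - 2168627105469 + 1398341745571 + 1071823774337 - 571701605655 - 397125074750 + 172389800255 + 107438159466 - 37027355200 - 20390982757 + 5371315400 + 2552338241 - 483502844 - 190569292 + 23338469 + 7089500 - 451276 - 89134 + 1575 + 101
= 3972999029388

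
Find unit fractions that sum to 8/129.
1/17 + 1/314 + 1/137721 + 1/31611652014

Greedy algorithm:
8/129: ceiling(129/8) = 17, use 1/17
7/2193: ceiling(2193/7) = 314, use 1/314
5/688602: ceiling(688602/5) = 137721, use 1/137721
1/31611652014: ceiling(31611652014/1) = 31611652014, use 1/31611652014
Result: 8/129 = 1/17 + 1/314 + 1/137721 + 1/31611652014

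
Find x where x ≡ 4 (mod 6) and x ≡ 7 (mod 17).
58

Using Chinese Remainder Theorem:
M = 6 × 17 = 102
M1 = 17, M2 = 6
y1 = 17^(-1) mod 6 = 5
y2 = 6^(-1) mod 17 = 3
x = (4×17×5 + 7×6×3) mod 102 = 58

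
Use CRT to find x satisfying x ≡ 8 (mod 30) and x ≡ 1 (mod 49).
638

Using Chinese Remainder Theorem:
M = 30 × 49 = 1470
M1 = 49, M2 = 30
y1 = 49^(-1) mod 30 = 19
y2 = 30^(-1) mod 49 = 18
x = (8×49×19 + 1×30×18) mod 1470 = 638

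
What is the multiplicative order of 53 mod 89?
44

89 is prime, so ord(53) divides φ(89) = 88.
Divisors of 88: 1, 2, 4, 8, 11, 22, 44, 88.
Repeated squaring: 53^1 ≡ 53, 53^2 ≡ 50, 53^4 ≡ 8, 53^8 ≡ 64, 53^16 ≡ 2, 53^32 ≡ 4, 53^64 ≡ 16 (mod 89).
Test 53^d mod 89 for each divisor d in increasing order:
53^1 ≡ 53
53^2 ≡ 50
53^4 ≡ 8
53^8 ≡ 64
53^11 = 53^8·53^2·53^1 ≡ 55
53^22 = 53^16·53^4·53^2 ≡ 88
53^44 = 53^32·53^8·53^4 ≡ 1  ← first divisor giving 1
The order is 44.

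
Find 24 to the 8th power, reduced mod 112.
16

Repeated squaring. Binary of 8 = 1000.
24^1 ≡ 24 (mod 112); 24^2 ≡ 16 (mod 112); 24^4 ≡ 32 (mod 112); 24^8 ≡ 16 (mod 112)
24^8 = 24^8 ≡ 16 (mod 112)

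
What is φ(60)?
16

60 = 2^2 × 3 × 5
φ(n) = n × ∏(1 - 1/p) for each prime p dividing n
φ(60) = 60 × (1 - 1/2) × (1 - 1/3) × (1 - 1/5) = 16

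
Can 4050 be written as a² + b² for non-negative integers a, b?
9² + 63² (a=9, b=63)

Factorization: 4050 = 2 × 3^4 × 5^2
By Fermat: n is sum of two squares iff every prime p ≡ 3 (mod 4) appears to even power.
All primes ≡ 3 (mod 4) appear to even power.
Search a = 0, 1, 2, … for 4050 - a² a perfect square: first hit at a = 9: 4050 - 81 = 3969 = 63².
4050 = 9² + 63² = 81 + 3969 ✓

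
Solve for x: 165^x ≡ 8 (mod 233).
200

Baby-step giant-step with step n = ⌈√233⌉ = 16.
Baby steps 165^j mod 233 (j:value) for j=0..15: 0:1, 1:165, 2:197, 3:118, 4:131, 5:179, 6:177, 7:80, 8:152, 9:149, 10:120, 11:228, 12:107, 13:180, 14:109, 15:44.
Giant-step multiplier: 165^(-16) ≡ 165^(232-16) = 165^216 ≡ 63 (mod 233).
Giant steps γ_i = 8·63^i mod 233: γ_0=8, γ_1=38, γ_2=64, γ_3=71, γ_4=46, γ_5=102, γ_6=135, γ_7=117, γ_8=148, γ_9=4, γ_10=19, γ_11=32, γ_12=152 (in table at j=8).
x = i·n + j = 12·16 + 8 = 200.
Check: 165^200 ≡ 8 (mod 233).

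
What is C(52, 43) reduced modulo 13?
0

Using Lucas' theorem:
Write n=52 and k=43 in base 13:
n in base 13: [4, 0]
k in base 13: [3, 4]
C(52,43) mod 13 = ∏ C(n_i, k_i) mod 13
Digit binomials (mod 13): C(4,3) = 4; C(0,4) = 0 (k_i > n_i)
Product: 4 × 0 = 0 ≡ 0 (mod 13)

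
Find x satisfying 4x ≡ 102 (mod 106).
x ≡ 52 (mod 53)

gcd(4, 106) = 2, which divides 102, so solutions exist.
Divide through by 2: 2x ≡ 51 (mod 53).
Find 2^(-1) mod 53 by the extended Euclidean algorithm:
53 = 26 × 2 + 1  ⟹  1 = (1)·53 + (-26)·2
So (-26)·2 ≡ 1 (mod 53), i.e. 2^(-1) ≡ -26 ≡ 27 (mod 53).
x ≡ 27 × 51 = 1377 ≡ 52 (mod 53).
Check: 4 × 52 = 208 ≡ 102 (mod 106).
x ≡ 52 (mod 53), giving 2 solutions mod 106.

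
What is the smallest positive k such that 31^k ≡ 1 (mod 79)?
39

79 is prime, so ord(31) divides φ(79) = 78.
Divisors of 78: 1, 2, 3, 6, 13, 26, 39, 78.
Repeated squaring: 31^1 ≡ 31, 31^2 ≡ 13, 31^4 ≡ 11, 31^8 ≡ 42, 31^16 ≡ 26, 31^32 ≡ 44, 31^64 ≡ 40 (mod 79).
Test 31^d mod 79 for each divisor d in increasing order:
31^1 ≡ 31
31^2 ≡ 13
31^3 = 31^2·31^1 ≡ 8
31^6 = 31^4·31^2 ≡ 64
31^13 = 31^8·31^4·31^1 ≡ 23
31^26 = 31^16·31^8·31^2 ≡ 55
31^39 = 31^32·31^4·31^2·31^1 ≡ 1  ← first divisor giving 1
The order is 39.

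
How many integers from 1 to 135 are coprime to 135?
72

135 = 3^3 × 5
φ(n) = n × ∏(1 - 1/p) for each prime p dividing n
φ(135) = 135 × (1 - 1/3) × (1 - 1/5) = 72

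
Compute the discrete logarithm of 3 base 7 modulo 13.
8

Baby-step giant-step with step n = ⌈√13⌉ = 4.
Baby steps 7^j mod 13 (j:value) for j=0..3: 0:1, 1:7, 2:10, 3:5.
Giant-step multiplier: 7^(-4) ≡ 7^(12-4) = 7^8 ≡ 3 (mod 13).
Giant steps γ_i = 3·3^i mod 13: γ_0=3, γ_1=9, γ_2=1 (in table at j=0).
x = i·n + j = 2·4 + 0 = 8.
Check: 7^8 ≡ 3 (mod 13).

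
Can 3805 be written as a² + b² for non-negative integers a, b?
18² + 59² (a=18, b=59)

Factorization: 3805 = 5 × 761
By Fermat: n is sum of two squares iff every prime p ≡ 3 (mod 4) appears to even power.
All primes ≡ 3 (mod 4) appear to even power.
Search a = 0, 1, 2, … for 3805 - a² a perfect square: first hit at a = 18: 3805 - 324 = 3481 = 59².
3805 = 18² + 59² = 324 + 3481 ✓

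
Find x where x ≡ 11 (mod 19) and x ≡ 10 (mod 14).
220

Using Chinese Remainder Theorem:
M = 19 × 14 = 266
M1 = 14, M2 = 19
y1 = 14^(-1) mod 19 = 15
y2 = 19^(-1) mod 14 = 3
x = (11×14×15 + 10×19×3) mod 266 = 220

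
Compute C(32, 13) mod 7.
0

Using Lucas' theorem:
Write n=32 and k=13 in base 7:
n in base 7: [4, 4]
k in base 7: [1, 6]
C(32,13) mod 7 = ∏ C(n_i, k_i) mod 7
Digit binomials (mod 7): C(4,1) = 4; C(4,6) = 0 (k_i > n_i)
Product: 4 × 0 = 0 ≡ 0 (mod 7)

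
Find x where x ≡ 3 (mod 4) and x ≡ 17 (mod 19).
55

Using Chinese Remainder Theorem:
M = 4 × 19 = 76
M1 = 19, M2 = 4
y1 = 19^(-1) mod 4 = 3
y2 = 4^(-1) mod 19 = 5
x = (3×19×3 + 17×4×5) mod 76 = 55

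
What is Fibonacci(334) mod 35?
27

Matrix identity: Q^n = [[F_(n+1), F_n], [F_n, F_(n-1)]] with Q = [[1,1],[1,0]].
n = 334 = 101001110₂. Square-and-multiply, entries mod 35:
Q^1 = [[1,1],[1,0]]
Q^2 = (Q^1)² = [[2,1],[1,1]]
Q^5 = (Q^2)²·Q = [[8,5],[5,3]]
Q^10 = (Q^5)² = [[19,20],[20,34]]
Q^20 = (Q^10)² = [[26,10],[10,16]]
Q^41 = (Q^20)²·Q = [[6,6],[6,0]]
Q^83 = (Q^41)²·Q = [[3,2],[2,1]]
Q^167 = (Q^83)²·Q = [[21,13],[13,8]]
Q^334 = (Q^167)² = [[15,27],[27,23]]
F_334 mod 35 = Q^334[0][1] = 27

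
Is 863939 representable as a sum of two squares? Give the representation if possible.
Not possible

Factorization: 863939 = 29 × 31^3
By Fermat: n is sum of two squares iff every prime p ≡ 3 (mod 4) appears to even power.
Prime(s) ≡ 3 (mod 4) with odd exponent: [(31, 3)]
Therefore 863939 cannot be expressed as a² + b².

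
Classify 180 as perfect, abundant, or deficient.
abundant

Proper divisors of 180: sum = 1 + 2 + 3 + 4 + 5 + 6 + 9 + 10 + ... + 36 + 45 + 60 + 90 (17 divisors) = 366
Since 366 > 180, 180 is abundant.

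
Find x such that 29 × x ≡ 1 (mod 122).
101

gcd(29, 122) = 1, so the inverse exists.
Extended Euclidean algorithm on (122, 29):
122 = 4 × 29 + 6  ⟹  6 = (1)·122 + (-4)·29
29 = 4 × 6 + 5  ⟹  5 = (-4)·122 + (17)·29
6 = 1 × 5 + 1  ⟹  1 = (5)·122 + (-21)·29
So (-21)·29 ≡ 1 (mod 122), i.e. 29^(-1) ≡ -21 ≡ 101 (mod 122).
Check: 29 × 101 = 2929 ≡ 1 (mod 122)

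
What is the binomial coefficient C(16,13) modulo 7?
0

Using Lucas' theorem:
Write n=16 and k=13 in base 7:
n in base 7: [2, 2]
k in base 7: [1, 6]
C(16,13) mod 7 = ∏ C(n_i, k_i) mod 7
Digit binomials (mod 7): C(2,1) = 2; C(2,6) = 0 (k_i > n_i)
Product: 2 × 0 = 0 ≡ 0 (mod 7)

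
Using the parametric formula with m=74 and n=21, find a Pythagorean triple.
(5035, 3108, 5917)

Euclid's formula: a = m² - n², b = 2mn, c = m² + n²
m = 74, n = 21
a = 74² - 21² = 5476 - 441 = 5035
b = 2 × 74 × 21 = 3108
c = 74² + 21² = 5476 + 441 = 5917
Verification: 5035² + 3108² = 25351225 + 9659664 = 35010889 = 5917² ✓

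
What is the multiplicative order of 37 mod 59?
58

59 is prime, so ord(37) divides φ(59) = 58.
Divisors of 58: 1, 2, 29, 58.
Repeated squaring: 37^1 ≡ 37, 37^2 ≡ 12, 37^4 ≡ 26, 37^8 ≡ 27, 37^16 ≡ 21, 37^32 ≡ 28 (mod 59).
Test 37^d mod 59 for each divisor d in increasing order:
37^1 ≡ 37
37^2 ≡ 12
37^29 = 37^16·37^8·37^4·37^1 ≡ 58
37^58 = 37^32·37^16·37^8·37^2 ≡ 1  ← first divisor giving 1
The order is 58.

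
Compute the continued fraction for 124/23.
[5; 2, 1, 1, 4]

Euclidean algorithm steps:
124 = 5 × 23 + 9
23 = 2 × 9 + 5
9 = 1 × 5 + 4
5 = 1 × 4 + 1
4 = 4 × 1 + 0
Continued fraction: [5; 2, 1, 1, 4]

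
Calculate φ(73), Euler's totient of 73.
72

73 = 73
φ(n) = n × ∏(1 - 1/p) for each prime p dividing n
φ(73) = 73 × (1 - 1/73) = 72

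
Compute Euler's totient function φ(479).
478

479 = 479
φ(n) = n × ∏(1 - 1/p) for each prime p dividing n
φ(479) = 479 × (1 - 1/479) = 478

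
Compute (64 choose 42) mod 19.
10

Using Lucas' theorem:
Write n=64 and k=42 in base 19:
n in base 19: [3, 7]
k in base 19: [2, 4]
C(64,42) mod 19 = ∏ C(n_i, k_i) mod 19
Digit binomials (mod 19): C(3,2) = 3; C(7,4) = 35 ≡ 16
Product: 3 × 16 = 48 ≡ 10 (mod 19)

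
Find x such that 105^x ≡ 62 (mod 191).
17

Baby-step giant-step with step n = ⌈√191⌉ = 14.
Baby steps 105^j mod 191 (j:value) for j=0..13: 0:1, 1:105, 2:138, 3:165, 4:135, 5:41, 6:103, 7:119, 8:80, 9:187, 10:153, 11:21, 12:104, 13:33.
Giant-step multiplier: 105^(-14) ≡ 105^(190-14) = 105^176 ≡ 92 (mod 191).
Giant steps γ_i = 62·92^i mod 191: γ_0=62, γ_1=165 (in table at j=3).
x = i·n + j = 1·14 + 3 = 17.
Check: 105^17 ≡ 62 (mod 191).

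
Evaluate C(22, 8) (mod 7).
3

Using Lucas' theorem:
Write n=22 and k=8 in base 7:
n in base 7: [3, 1]
k in base 7: [1, 1]
C(22,8) mod 7 = ∏ C(n_i, k_i) mod 7
Digit binomials (mod 7): C(3,1) = 3; C(1,1) = 1
Product: 3 × 1 = 3 ≡ 3 (mod 7)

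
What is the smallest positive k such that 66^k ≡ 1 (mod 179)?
89

179 is prime, so ord(66) divides φ(179) = 178.
Divisors of 178: 1, 2, 89, 178.
Repeated squaring: 66^1 ≡ 66, 66^2 ≡ 60, 66^4 ≡ 20, 66^8 ≡ 42, 66^16 ≡ 153, 66^32 ≡ 139, 66^64 ≡ 168, 66^128 ≡ 121 (mod 179).
Test 66^d mod 179 for each divisor d in increasing order:
66^1 ≡ 66
66^2 ≡ 60
66^89 = 66^64·66^16·66^8·66^1 ≡ 1  ← first divisor giving 1
The order is 89.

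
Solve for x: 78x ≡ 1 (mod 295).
87

gcd(78, 295) = 1, so the inverse exists.
Extended Euclidean algorithm on (295, 78):
295 = 3 × 78 + 61  ⟹  61 = (1)·295 + (-3)·78
78 = 1 × 61 + 17  ⟹  17 = (-1)·295 + (4)·78
61 = 3 × 17 + 10  ⟹  10 = (4)·295 + (-15)·78
17 = 1 × 10 + 7  ⟹  7 = (-5)·295 + (19)·78
10 = 1 × 7 + 3  ⟹  3 = (9)·295 + (-34)·78
7 = 2 × 3 + 1  ⟹  1 = (-23)·295 + (87)·78
So (87)·78 ≡ 1 (mod 295), i.e. 78^(-1) ≡ 87 (mod 295).
Check: 78 × 87 = 6786 ≡ 1 (mod 295)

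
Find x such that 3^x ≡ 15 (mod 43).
26

Baby-step giant-step with step n = ⌈√43⌉ = 7.
Baby steps 3^j mod 43 (j:value) for j=0..6: 0:1, 1:3, 2:9, 3:27, 4:38, 5:28, 6:41.
Giant-step multiplier: 3^(-7) ≡ 3^(42-7) = 3^35 ≡ 7 (mod 43).
Giant steps γ_i = 15·7^i mod 43: γ_0=15, γ_1=19, γ_2=4, γ_3=28 (in table at j=5).
x = i·n + j = 3·7 + 5 = 26.
Check: 3^26 ≡ 15 (mod 43).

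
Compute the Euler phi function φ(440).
160

440 = 2^3 × 5 × 11
φ(n) = n × ∏(1 - 1/p) for each prime p dividing n
φ(440) = 440 × (1 - 1/2) × (1 - 1/5) × (1 - 1/11) = 160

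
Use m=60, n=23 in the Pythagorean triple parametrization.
(3071, 2760, 4129)

Euclid's formula: a = m² - n², b = 2mn, c = m² + n²
m = 60, n = 23
a = 60² - 23² = 3600 - 529 = 3071
b = 2 × 60 × 23 = 2760
c = 60² + 23² = 3600 + 529 = 4129
Verification: 3071² + 2760² = 9431041 + 7617600 = 17048641 = 4129² ✓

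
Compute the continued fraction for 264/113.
[2; 2, 1, 37]

Euclidean algorithm steps:
264 = 2 × 113 + 38
113 = 2 × 38 + 37
38 = 1 × 37 + 1
37 = 37 × 1 + 0
Continued fraction: [2; 2, 1, 37]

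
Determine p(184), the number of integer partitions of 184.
980462880430

p(n) counts ways to write n as a sum of positive integers (order ignored).
Euler's pentagonal recurrence: p(k) = p(k-1) + p(k-2) - p(k-5) - p(k-7) + p(k-12) + p(k-15) - ... (offsets j(3j∓1)/2, signs ++--, p(0)=1, p(<0)=0).
DP table for k = 0..183: p(0)=1, p(1)=1, p(2)=2, p(3)=3, p(4)=5, p(5)=7, p(6)=11, p(7)=15, p(8)=22, p(9)=30, p(10)=42, p(11)=56, p(12)=77, p(13)=101, p(14)=135, p(15)=176, p(16)=231, p(17)=297, p(18)=385, p(19)=490, p(20)=627, p(21)=792, p(22)=1002, p(23)=1255, p(24)=1575, p(25)=1958, p(26)=2436, p(27)=3010, p(28)=3718, p(29)=4565, p(30)=5604, p(31)=6842, p(32)=8349, p(33)=10143, p(34)=12310, p(35)=14883, p(36)=17977, p(37)=21637, p(38)=26015, p(39)=31185, p(40)=37338, p(41)=44583, p(42)=53174, p(43)=63261, p(44)=75175, p(45)=89134, p(46)=105558, p(47)=124754, p(48)=147273, p(49)=173525, p(50)=204226, p(51)=239943, p(52)=281589, p(53)=329931, p(54)=386155, p(55)=451276, p(56)=526823, p(57)=614154, p(58)=715220, p(59)=831820, p(60)=966467, p(61)=1121505, p(62)=1300156, p(63)=1505499, p(64)=1741630, p(65)=2012558, p(66)=2323520, p(67)=2679689, p(68)=3087735, p(69)=3554345, p(70)=4087968, p(71)=4697205, p(72)=5392783, p(73)=6185689, p(74)=7089500, p(75)=8118264, p(76)=9289091, p(77)=10619863, p(78)=12132164, p(79)=13848650, p(80)=15796476, p(81)=18004327, p(82)=20506255, p(83)=23338469, p(84)=26543660, p(85)=30167357, p(86)=34262962, p(87)=38887673, p(88)=44108109, p(89)=49995925, p(90)=56634173, p(91)=64112359, p(92)=72533807, p(93)=82010177, p(94)=92669720, p(95)=104651419, p(96)=118114304, p(97)=133230930, p(98)=150198136, p(99)=169229875, p(100)=190569292, p(101)=214481126, p(102)=241265379, p(103)=271248950, p(104)=304801365, p(105)=342325709, p(106)=384276336, p(107)=431149389, p(108)=483502844, p(109)=541946240, p(110)=607163746, p(111)=679903203, p(112)=761002156, p(113)=851376628, p(114)=952050665, p(115)=1064144451, p(116)=1188908248, p(117)=1327710076, p(118)=1482074143, p(119)=1653668665, p(120)=1844349560, p(121)=2056148051, p(122)=2291320912, p(123)=2552338241, p(124)=2841940500, p(125)=3163127352, p(126)=3519222692, p(127)=3913864295, p(128)=4351078600, p(129)=4835271870, p(130)=5371315400, p(131)=5964539504, p(132)=6620830889, p(133)=7346629512, p(134)=8149040695, p(135)=9035836076, p(136)=10015581680, p(137)=11097645016, p(138)=12292341831, p(139)=13610949895, p(140)=15065878135, p(141)=16670689208, p(142)=18440293320, p(143)=20390982757, p(144)=22540654445, p(145)=24908858009, p(146)=27517052599, p(147)=30388671978, p(148)=33549419497, p(149)=37027355200, p(150)=40853235313, p(151)=45060624582, p(152)=49686288421, p(153)=54770336324, p(154)=60356673280, p(155)=66493182097, p(156)=73232243759, p(157)=80630964769, p(158)=88751778802, p(159)=97662728555, p(160)=107438159466, p(161)=118159068427, p(162)=129913904637, p(163)=142798995930, p(164)=156919475295, p(165)=172389800255, p(166)=189334822579, p(167)=207890420102, p(168)=228204732751, p(169)=250438925115, p(170)=274768617130, p(171)=301384802048, p(172)=330495499613, p(173)=362326859895, p(174)=397125074750, p(175)=435157697830, p(176)=476715857290, p(177)=522115831195, p(178)=571701605655, p(179)=625846753120, p(180)=684957390936, p(181)=749474411781, p(182)=819876908323, p(183)=896684817527.
Final step: p(184) = p(183) + p(182) - p(179) - p(177) + p(172) + p(169) - p(162) - p(158) + p(149) + p(144) - p(133) - p(127) + p(114) + p(107) - p(92) - p(84) + p(67) + p(58) - p(39) - p(29) + p(8)
= 896684817527 + 819876908323 - 625846753120 - 522115831195 + 330495499613 + 250438925115 - 129913904637 - 88751778802 + 37027355200 + 22540654445 - 7346629512 - 3913864295 + 952050665 + 431149389 - 72533807 - 26543660 + 2679689 + 715220 - 31185 - 4565 + 22
= 980462880430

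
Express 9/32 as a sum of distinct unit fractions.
1/4 + 1/32

Greedy algorithm:
9/32: ceiling(32/9) = 4, use 1/4
1/32: ceiling(32/1) = 32, use 1/32
Result: 9/32 = 1/4 + 1/32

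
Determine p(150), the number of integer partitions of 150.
40853235313

p(n) counts ways to write n as a sum of positive integers (order ignored).
Euler's pentagonal recurrence: p(k) = p(k-1) + p(k-2) - p(k-5) - p(k-7) + p(k-12) + p(k-15) - ... (offsets j(3j∓1)/2, signs ++--, p(0)=1, p(<0)=0).
DP table for k = 0..149: p(0)=1, p(1)=1, p(2)=2, p(3)=3, p(4)=5, p(5)=7, p(6)=11, p(7)=15, p(8)=22, p(9)=30, p(10)=42, p(11)=56, p(12)=77, p(13)=101, p(14)=135, p(15)=176, p(16)=231, p(17)=297, p(18)=385, p(19)=490, p(20)=627, p(21)=792, p(22)=1002, p(23)=1255, p(24)=1575, p(25)=1958, p(26)=2436, p(27)=3010, p(28)=3718, p(29)=4565, p(30)=5604, p(31)=6842, p(32)=8349, p(33)=10143, p(34)=12310, p(35)=14883, p(36)=17977, p(37)=21637, p(38)=26015, p(39)=31185, p(40)=37338, p(41)=44583, p(42)=53174, p(43)=63261, p(44)=75175, p(45)=89134, p(46)=105558, p(47)=124754, p(48)=147273, p(49)=173525, p(50)=204226, p(51)=239943, p(52)=281589, p(53)=329931, p(54)=386155, p(55)=451276, p(56)=526823, p(57)=614154, p(58)=715220, p(59)=831820, p(60)=966467, p(61)=1121505, p(62)=1300156, p(63)=1505499, p(64)=1741630, p(65)=2012558, p(66)=2323520, p(67)=2679689, p(68)=3087735, p(69)=3554345, p(70)=4087968, p(71)=4697205, p(72)=5392783, p(73)=6185689, p(74)=7089500, p(75)=8118264, p(76)=9289091, p(77)=10619863, p(78)=12132164, p(79)=13848650, p(80)=15796476, p(81)=18004327, p(82)=20506255, p(83)=23338469, p(84)=26543660, p(85)=30167357, p(86)=34262962, p(87)=38887673, p(88)=44108109, p(89)=49995925, p(90)=56634173, p(91)=64112359, p(92)=72533807, p(93)=82010177, p(94)=92669720, p(95)=104651419, p(96)=118114304, p(97)=133230930, p(98)=150198136, p(99)=169229875, p(100)=190569292, p(101)=214481126, p(102)=241265379, p(103)=271248950, p(104)=304801365, p(105)=342325709, p(106)=384276336, p(107)=431149389, p(108)=483502844, p(109)=541946240, p(110)=607163746, p(111)=679903203, p(112)=761002156, p(113)=851376628, p(114)=952050665, p(115)=1064144451, p(116)=1188908248, p(117)=1327710076, p(118)=1482074143, p(119)=1653668665, p(120)=1844349560, p(121)=2056148051, p(122)=2291320912, p(123)=2552338241, p(124)=2841940500, p(125)=3163127352, p(126)=3519222692, p(127)=3913864295, p(128)=4351078600, p(129)=4835271870, p(130)=5371315400, p(131)=5964539504, p(132)=6620830889, p(133)=7346629512, p(134)=8149040695, p(135)=9035836076, p(136)=10015581680, p(137)=11097645016, p(138)=12292341831, p(139)=13610949895, p(140)=15065878135, p(141)=16670689208, p(142)=18440293320, p(143)=20390982757, p(144)=22540654445, p(145)=24908858009, p(146)=27517052599, p(147)=30388671978, p(148)=33549419497, p(149)=37027355200.
Final step: p(150) = p(149) + p(148) - p(145) - p(143) + p(138) + p(135) - p(128) - p(124) + p(115) + p(110) - p(99) - p(93) + p(80) + p(73) - p(58) - p(50) + p(33) + p(24) - p(5)
= 37027355200 + 33549419497 - 24908858009 - 20390982757 + 12292341831 + 9035836076 - 4351078600 - 2841940500 + 1064144451 + 607163746 - 169229875 - 82010177 + 15796476 + 6185689 - 715220 - 204226 + 10143 + 1575 - 7
= 40853235313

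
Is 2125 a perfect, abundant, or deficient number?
deficient

Proper divisors of 2125: sum = 1 + 5 + 17 + 25 + 85 + 125 + 425 = 683
Since 683 < 2125, 2125 is deficient.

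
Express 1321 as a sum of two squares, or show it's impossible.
5² + 36² (a=5, b=36)

Factorization: 1321 = 1321
By Fermat: n is sum of two squares iff every prime p ≡ 3 (mod 4) appears to even power.
All primes ≡ 3 (mod 4) appear to even power.
Search a = 0, 1, 2, … for 1321 - a² a perfect square: first hit at a = 5: 1321 - 25 = 1296 = 36².
1321 = 5² + 36² = 25 + 1296 ✓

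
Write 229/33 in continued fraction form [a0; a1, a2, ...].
[6; 1, 15, 2]

Euclidean algorithm steps:
229 = 6 × 33 + 31
33 = 1 × 31 + 2
31 = 15 × 2 + 1
2 = 2 × 1 + 0
Continued fraction: [6; 1, 15, 2]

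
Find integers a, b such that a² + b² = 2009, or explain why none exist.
28² + 35² (a=28, b=35)

Factorization: 2009 = 7^2 × 41
By Fermat: n is sum of two squares iff every prime p ≡ 3 (mod 4) appears to even power.
All primes ≡ 3 (mod 4) appear to even power.
Search a = 0, 1, 2, … for 2009 - a² a perfect square: first hit at a = 28: 2009 - 784 = 1225 = 35².
2009 = 28² + 35² = 784 + 1225 ✓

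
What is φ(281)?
280

281 = 281
φ(n) = n × ∏(1 - 1/p) for each prime p dividing n
φ(281) = 281 × (1 - 1/281) = 280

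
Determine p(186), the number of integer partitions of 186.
1171432692373

p(n) counts ways to write n as a sum of positive integers (order ignored).
Euler's pentagonal recurrence: p(k) = p(k-1) + p(k-2) - p(k-5) - p(k-7) + p(k-12) + p(k-15) - ... (offsets j(3j∓1)/2, signs ++--, p(0)=1, p(<0)=0).
DP table for k = 0..185: p(0)=1, p(1)=1, p(2)=2, p(3)=3, p(4)=5, p(5)=7, p(6)=11, p(7)=15, p(8)=22, p(9)=30, p(10)=42, p(11)=56, p(12)=77, p(13)=101, p(14)=135, p(15)=176, p(16)=231, p(17)=297, p(18)=385, p(19)=490, p(20)=627, p(21)=792, p(22)=1002, p(23)=1255, p(24)=1575, p(25)=1958, p(26)=2436, p(27)=3010, p(28)=3718, p(29)=4565, p(30)=5604, p(31)=6842, p(32)=8349, p(33)=10143, p(34)=12310, p(35)=14883, p(36)=17977, p(37)=21637, p(38)=26015, p(39)=31185, p(40)=37338, p(41)=44583, p(42)=53174, p(43)=63261, p(44)=75175, p(45)=89134, p(46)=105558, p(47)=124754, p(48)=147273, p(49)=173525, p(50)=204226, p(51)=239943, p(52)=281589, p(53)=329931, p(54)=386155, p(55)=451276, p(56)=526823, p(57)=614154, p(58)=715220, p(59)=831820, p(60)=966467, p(61)=1121505, p(62)=1300156, p(63)=1505499, p(64)=1741630, p(65)=2012558, p(66)=2323520, p(67)=2679689, p(68)=3087735, p(69)=3554345, p(70)=4087968, p(71)=4697205, p(72)=5392783, p(73)=6185689, p(74)=7089500, p(75)=8118264, p(76)=9289091, p(77)=10619863, p(78)=12132164, p(79)=13848650, p(80)=15796476, p(81)=18004327, p(82)=20506255, p(83)=23338469, p(84)=26543660, p(85)=30167357, p(86)=34262962, p(87)=38887673, p(88)=44108109, p(89)=49995925, p(90)=56634173, p(91)=64112359, p(92)=72533807, p(93)=82010177, p(94)=92669720, p(95)=104651419, p(96)=118114304, p(97)=133230930, p(98)=150198136, p(99)=169229875, p(100)=190569292, p(101)=214481126, p(102)=241265379, p(103)=271248950, p(104)=304801365, p(105)=342325709, p(106)=384276336, p(107)=431149389, p(108)=483502844, p(109)=541946240, p(110)=607163746, p(111)=679903203, p(112)=761002156, p(113)=851376628, p(114)=952050665, p(115)=1064144451, p(116)=1188908248, p(117)=1327710076, p(118)=1482074143, p(119)=1653668665, p(120)=1844349560, p(121)=2056148051, p(122)=2291320912, p(123)=2552338241, p(124)=2841940500, p(125)=3163127352, p(126)=3519222692, p(127)=3913864295, p(128)=4351078600, p(129)=4835271870, p(130)=5371315400, p(131)=5964539504, p(132)=6620830889, p(133)=7346629512, p(134)=8149040695, p(135)=9035836076, p(136)=10015581680, p(137)=11097645016, p(138)=12292341831, p(139)=13610949895, p(140)=15065878135, p(141)=16670689208, p(142)=18440293320, p(143)=20390982757, p(144)=22540654445, p(145)=24908858009, p(146)=27517052599, p(147)=30388671978, p(148)=33549419497, p(149)=37027355200, p(150)=40853235313, p(151)=45060624582, p(152)=49686288421, p(153)=54770336324, p(154)=60356673280, p(155)=66493182097, p(156)=73232243759, p(157)=80630964769, p(158)=88751778802, p(159)=97662728555, p(160)=107438159466, p(161)=118159068427, p(162)=129913904637, p(163)=142798995930, p(164)=156919475295, p(165)=172389800255, p(166)=189334822579, p(167)=207890420102, p(168)=228204732751, p(169)=250438925115, p(170)=274768617130, p(171)=301384802048, p(172)=330495499613, p(173)=362326859895, p(174)=397125074750, p(175)=435157697830, p(176)=476715857290, p(177)=522115831195, p(178)=571701605655, p(179)=625846753120, p(180)=684957390936, p(181)=749474411781, p(182)=819876908323, p(183)=896684817527, p(184)=980462880430, p(185)=1071823774337.
Final step: p(186) = p(185) + p(184) - p(181) - p(179) + p(174) + p(171) - p(164) - p(160) + p(151) + p(146) - p(135) - p(129) + p(116) + p(109) - p(94) - p(86) + p(69) + p(60) - p(41) - p(31) + p(10)
= 1071823774337 + 980462880430 - 749474411781 - 625846753120 + 397125074750 + 301384802048 - 156919475295 - 107438159466 + 45060624582 + 27517052599 - 9035836076 - 4835271870 + 1188908248 + 541946240 - 92669720 - 34262962 + 3554345 + 966467 - 44583 - 6842 + 42
= 1171432692373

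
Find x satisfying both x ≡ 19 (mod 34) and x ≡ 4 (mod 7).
53

Using Chinese Remainder Theorem:
M = 34 × 7 = 238
M1 = 7, M2 = 34
y1 = 7^(-1) mod 34 = 5
y2 = 34^(-1) mod 7 = 6
x = (19×7×5 + 4×34×6) mod 238 = 53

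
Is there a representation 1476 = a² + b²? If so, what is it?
24² + 30² (a=24, b=30)

Factorization: 1476 = 2^2 × 3^2 × 41
By Fermat: n is sum of two squares iff every prime p ≡ 3 (mod 4) appears to even power.
All primes ≡ 3 (mod 4) appear to even power.
Search a = 0, 1, 2, … for 1476 - a² a perfect square: first hit at a = 24: 1476 - 576 = 900 = 30².
1476 = 24² + 30² = 576 + 900 ✓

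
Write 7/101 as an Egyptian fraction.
1/15 + 1/379 + 1/574185

Greedy algorithm:
7/101: ceiling(101/7) = 15, use 1/15
4/1515: ceiling(1515/4) = 379, use 1/379
1/574185: ceiling(574185/1) = 574185, use 1/574185
Result: 7/101 = 1/15 + 1/379 + 1/574185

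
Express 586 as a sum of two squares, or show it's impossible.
15² + 19² (a=15, b=19)

Factorization: 586 = 2 × 293
By Fermat: n is sum of two squares iff every prime p ≡ 3 (mod 4) appears to even power.
All primes ≡ 3 (mod 4) appear to even power.
Search a = 0, 1, 2, … for 586 - a² a perfect square: first hit at a = 15: 586 - 225 = 361 = 19².
586 = 15² + 19² = 225 + 361 ✓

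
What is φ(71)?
70

71 = 71
φ(n) = n × ∏(1 - 1/p) for each prime p dividing n
φ(71) = 71 × (1 - 1/71) = 70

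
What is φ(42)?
12

42 = 2 × 3 × 7
φ(n) = n × ∏(1 - 1/p) for each prime p dividing n
φ(42) = 42 × (1 - 1/2) × (1 - 1/3) × (1 - 1/7) = 12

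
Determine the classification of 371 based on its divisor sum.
deficient

Proper divisors of 371: sum = 1 + 7 + 53 = 61
Since 61 < 371, 371 is deficient.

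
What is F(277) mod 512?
281

Matrix identity: Q^n = [[F_(n+1), F_n], [F_n, F_(n-1)]] with Q = [[1,1],[1,0]].
n = 277 = 100010101₂. Square-and-multiply, entries mod 512:
Q^1 = [[1,1],[1,0]]
Q^2 = (Q^1)² = [[2,1],[1,1]]
Q^4 = (Q^2)² = [[5,3],[3,2]]
Q^8 = (Q^4)² = [[34,21],[21,13]]
Q^17 = (Q^8)²·Q = [[24,61],[61,475]]
Q^34 = (Q^17)² = [[201,231],[231,482]]
Q^69 = (Q^34)²·Q = [[143,66],[66,77]]
Q^138 = (Q^69)² = [[229,184],[184,45]]
Q^277 = (Q^138)²·Q = [[9,281],[281,240]]
F_277 mod 512 = Q^277[0][1] = 281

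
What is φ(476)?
192

476 = 2^2 × 7 × 17
φ(n) = n × ∏(1 - 1/p) for each prime p dividing n
φ(476) = 476 × (1 - 1/2) × (1 - 1/7) × (1 - 1/17) = 192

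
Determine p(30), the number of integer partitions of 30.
5604

p(n) counts ways to write n as a sum of positive integers (order ignored).
Euler's pentagonal recurrence: p(k) = p(k-1) + p(k-2) - p(k-5) - p(k-7) + p(k-12) + p(k-15) - ... (offsets j(3j∓1)/2, signs ++--, p(0)=1, p(<0)=0).
DP table for k = 0..29: p(0)=1, p(1)=1, p(2)=2, p(3)=3, p(4)=5, p(5)=7, p(6)=11, p(7)=15, p(8)=22, p(9)=30, p(10)=42, p(11)=56, p(12)=77, p(13)=101, p(14)=135, p(15)=176, p(16)=231, p(17)=297, p(18)=385, p(19)=490, p(20)=627, p(21)=792, p(22)=1002, p(23)=1255, p(24)=1575, p(25)=1958, p(26)=2436, p(27)=3010, p(28)=3718, p(29)=4565.
Final step: p(30) = p(29) + p(28) - p(25) - p(23) + p(18) + p(15) - p(8) - p(4)
= 4565 + 3718 - 1958 - 1255 + 385 + 176 - 22 - 5
= 5604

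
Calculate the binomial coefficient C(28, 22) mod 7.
0

Using Lucas' theorem:
Write n=28 and k=22 in base 7:
n in base 7: [4, 0]
k in base 7: [3, 1]
C(28,22) mod 7 = ∏ C(n_i, k_i) mod 7
Digit binomials (mod 7): C(4,3) = 4; C(0,1) = 0 (k_i > n_i)
Product: 4 × 0 = 0 ≡ 0 (mod 7)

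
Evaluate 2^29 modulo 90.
32

Repeated squaring. Binary of 29 = 11101.
2^1 ≡ 2 (mod 90); 2^2 ≡ 4 (mod 90); 2^4 ≡ 16 (mod 90); 2^8 ≡ 76 (mod 90); 2^16 ≡ 16 (mod 90)
2^29 = 2^1 × 2^4 × 2^8 × 2^16 ≡ 32 (mod 90)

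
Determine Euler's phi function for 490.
168

490 = 2 × 5 × 7^2
φ(n) = n × ∏(1 - 1/p) for each prime p dividing n
φ(490) = 490 × (1 - 1/2) × (1 - 1/5) × (1 - 1/7) = 168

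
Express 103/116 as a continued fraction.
[0; 1, 7, 1, 12]

Euclidean algorithm steps:
103 = 0 × 116 + 103
116 = 1 × 103 + 13
103 = 7 × 13 + 12
13 = 1 × 12 + 1
12 = 12 × 1 + 0
Continued fraction: [0; 1, 7, 1, 12]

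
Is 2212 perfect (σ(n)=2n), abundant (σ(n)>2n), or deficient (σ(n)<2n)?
abundant

Proper divisors of 2212: sum = 1 + 2 + 4 + 7 + 14 + 28 + 79 + 158 + 316 + 553 + 1106 = 2268
Since 2268 > 2212, 2212 is abundant.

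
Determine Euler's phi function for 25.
20

25 = 5^2
φ(n) = n × ∏(1 - 1/p) for each prime p dividing n
φ(25) = 25 × (1 - 1/5) = 20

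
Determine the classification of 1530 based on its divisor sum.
abundant

Proper divisors of 1530: sum = 1 + 2 + 3 + 5 + 6 + 9 + 10 + 15 + ... + 255 + 306 + 510 + 765 (23 divisors) = 2682
Since 2682 > 1530, 1530 is abundant.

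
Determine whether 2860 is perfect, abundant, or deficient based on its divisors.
abundant

Proper divisors of 2860: sum = 1 + 2 + 4 + 5 + 10 + 11 + 13 + 20 + ... + 286 + 572 + 715 + 1430 (23 divisors) = 4196
Since 4196 > 2860, 2860 is abundant.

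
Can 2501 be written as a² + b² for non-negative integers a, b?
1² + 50² (a=1, b=50)

Factorization: 2501 = 41 × 61
By Fermat: n is sum of two squares iff every prime p ≡ 3 (mod 4) appears to even power.
All primes ≡ 3 (mod 4) appear to even power.
Search a = 0, 1, 2, … for 2501 - a² a perfect square: first hit at a = 1: 2501 - 1 = 2500 = 50².
2501 = 1² + 50² = 1 + 2500 ✓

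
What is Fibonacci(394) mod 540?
487

Matrix identity: Q^n = [[F_(n+1), F_n], [F_n, F_(n-1)]] with Q = [[1,1],[1,0]].
n = 394 = 110001010₂. Square-and-multiply, entries mod 540:
Q^1 = [[1,1],[1,0]]
Q^3 = (Q^1)²·Q = [[3,2],[2,1]]
Q^6 = (Q^3)² = [[13,8],[8,5]]
Q^12 = (Q^6)² = [[233,144],[144,89]]
Q^24 = (Q^12)² = [[505,468],[468,37]]
Q^49 = (Q^24)²·Q = [[325,469],[469,396]]
Q^98 = (Q^49)² = [[506,109],[109,397]]
Q^197 = (Q^98)²·Q = [[224,77],[77,147]]
Q^394 = (Q^197)² = [[485,487],[487,538]]
F_394 mod 540 = Q^394[0][1] = 487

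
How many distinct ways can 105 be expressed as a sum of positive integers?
342325709

p(n) counts ways to write n as a sum of positive integers (order ignored).
Euler's pentagonal recurrence: p(k) = p(k-1) + p(k-2) - p(k-5) - p(k-7) + p(k-12) + p(k-15) - ... (offsets j(3j∓1)/2, signs ++--, p(0)=1, p(<0)=0).
DP table for k = 0..104: p(0)=1, p(1)=1, p(2)=2, p(3)=3, p(4)=5, p(5)=7, p(6)=11, p(7)=15, p(8)=22, p(9)=30, p(10)=42, p(11)=56, p(12)=77, p(13)=101, p(14)=135, p(15)=176, p(16)=231, p(17)=297, p(18)=385, p(19)=490, p(20)=627, p(21)=792, p(22)=1002, p(23)=1255, p(24)=1575, p(25)=1958, p(26)=2436, p(27)=3010, p(28)=3718, p(29)=4565, p(30)=5604, p(31)=6842, p(32)=8349, p(33)=10143, p(34)=12310, p(35)=14883, p(36)=17977, p(37)=21637, p(38)=26015, p(39)=31185, p(40)=37338, p(41)=44583, p(42)=53174, p(43)=63261, p(44)=75175, p(45)=89134, p(46)=105558, p(47)=124754, p(48)=147273, p(49)=173525, p(50)=204226, p(51)=239943, p(52)=281589, p(53)=329931, p(54)=386155, p(55)=451276, p(56)=526823, p(57)=614154, p(58)=715220, p(59)=831820, p(60)=966467, p(61)=1121505, p(62)=1300156, p(63)=1505499, p(64)=1741630, p(65)=2012558, p(66)=2323520, p(67)=2679689, p(68)=3087735, p(69)=3554345, p(70)=4087968, p(71)=4697205, p(72)=5392783, p(73)=6185689, p(74)=7089500, p(75)=8118264, p(76)=9289091, p(77)=10619863, p(78)=12132164, p(79)=13848650, p(80)=15796476, p(81)=18004327, p(82)=20506255, p(83)=23338469, p(84)=26543660, p(85)=30167357, p(86)=34262962, p(87)=38887673, p(88)=44108109, p(89)=49995925, p(90)=56634173, p(91)=64112359, p(92)=72533807, p(93)=82010177, p(94)=92669720, p(95)=104651419, p(96)=118114304, p(97)=133230930, p(98)=150198136, p(99)=169229875, p(100)=190569292, p(101)=214481126, p(102)=241265379, p(103)=271248950, p(104)=304801365.
Final step: p(105) = p(104) + p(103) - p(100) - p(98) + p(93) + p(90) - p(83) - p(79) + p(70) + p(65) - p(54) - p(48) + p(35) + p(28) - p(13) - p(5)
= 304801365 + 271248950 - 190569292 - 150198136 + 82010177 + 56634173 - 23338469 - 13848650 + 4087968 + 2012558 - 386155 - 147273 + 14883 + 3718 - 101 - 7
= 342325709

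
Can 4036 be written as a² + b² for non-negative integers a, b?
30² + 56² (a=30, b=56)

Factorization: 4036 = 2^2 × 1009
By Fermat: n is sum of two squares iff every prime p ≡ 3 (mod 4) appears to even power.
All primes ≡ 3 (mod 4) appear to even power.
Search a = 0, 1, 2, … for 4036 - a² a perfect square: first hit at a = 30: 4036 - 900 = 3136 = 56².
4036 = 30² + 56² = 900 + 3136 ✓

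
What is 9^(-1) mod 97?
54

gcd(9, 97) = 1, so the inverse exists.
Extended Euclidean algorithm on (97, 9):
97 = 10 × 9 + 7  ⟹  7 = (1)·97 + (-10)·9
9 = 1 × 7 + 2  ⟹  2 = (-1)·97 + (11)·9
7 = 3 × 2 + 1  ⟹  1 = (4)·97 + (-43)·9
So (-43)·9 ≡ 1 (mod 97), i.e. 9^(-1) ≡ -43 ≡ 54 (mod 97).
Check: 9 × 54 = 486 ≡ 1 (mod 97)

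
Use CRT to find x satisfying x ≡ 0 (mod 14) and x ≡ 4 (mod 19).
42

Using Chinese Remainder Theorem:
M = 14 × 19 = 266
M1 = 19, M2 = 14
y1 = 19^(-1) mod 14 = 3
y2 = 14^(-1) mod 19 = 15
x = (0×19×3 + 4×14×15) mod 266 = 42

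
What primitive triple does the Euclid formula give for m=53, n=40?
(1209, 4240, 4409)

Euclid's formula: a = m² - n², b = 2mn, c = m² + n²
m = 53, n = 40
a = 53² - 40² = 2809 - 1600 = 1209
b = 2 × 53 × 40 = 4240
c = 53² + 40² = 2809 + 1600 = 4409
Verification: 1209² + 4240² = 1461681 + 17977600 = 19439281 = 4409² ✓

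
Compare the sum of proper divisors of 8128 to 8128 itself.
perfect

Proper divisors of 8128: sum = 1 + 2 + 4 + 8 + 16 + 32 + 64 + 127 + 254 + 508 + 1016 + 2032 + 4064 = 8128
Since 8128 = 8128, 8128 is perfect.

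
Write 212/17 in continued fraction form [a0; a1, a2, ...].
[12; 2, 8]

Euclidean algorithm steps:
212 = 12 × 17 + 8
17 = 2 × 8 + 1
8 = 8 × 1 + 0
Continued fraction: [12; 2, 8]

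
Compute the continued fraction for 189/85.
[2; 4, 2, 9]

Euclidean algorithm steps:
189 = 2 × 85 + 19
85 = 4 × 19 + 9
19 = 2 × 9 + 1
9 = 9 × 1 + 0
Continued fraction: [2; 4, 2, 9]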